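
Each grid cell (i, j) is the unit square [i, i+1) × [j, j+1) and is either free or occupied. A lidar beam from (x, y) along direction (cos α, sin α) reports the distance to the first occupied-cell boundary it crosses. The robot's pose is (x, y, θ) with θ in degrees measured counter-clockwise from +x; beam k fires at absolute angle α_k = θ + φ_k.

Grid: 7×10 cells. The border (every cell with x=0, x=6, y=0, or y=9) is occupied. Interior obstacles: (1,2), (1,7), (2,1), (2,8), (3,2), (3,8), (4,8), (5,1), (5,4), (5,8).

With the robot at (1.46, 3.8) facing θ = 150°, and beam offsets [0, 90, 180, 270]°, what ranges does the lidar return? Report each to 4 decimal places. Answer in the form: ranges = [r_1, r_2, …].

beam 1: φ=0°, α=150°
  direction (-0.8660, 0.5000); cell (1,3); t to first gridline: x 0.5312, y 0.4000 (then +1.1547 / +2.0000)
    (1,4) via y @ 0.4000
    (0,4) via x @ 0.5312  # hit
  → r_1 = 0.5312
beam 2: φ=90°, α=240°
  direction (-0.5000, -0.8660); cell (1,3); t to first gridline: x 0.9200, y 0.9238 (then +2.0000 / +1.1547)
    (0,3) via x @ 0.9200  # hit
  → r_2 = 0.9200
beam 3: φ=180°, α=330°
  direction (0.8660, -0.5000); cell (1,3); t to first gridline: x 0.6235, y 1.6000 (then +1.1547 / +2.0000)
    (2,3) via x @ 0.6235
    (2,2) via y @ 1.6000
    (3,2) via x @ 1.7782  # hit
  → r_3 = 1.7782
beam 4: φ=270°, α=60°
  direction (0.5000, 0.8660); cell (1,3); t to first gridline: x 1.0800, y 0.2309 (then +2.0000 / +1.1547)
    (1,4) via y @ 0.2309
    (2,4) via x @ 1.0800
    (2,5) via y @ 1.3856
    (2,6) via y @ 2.5403
    (3,6) via x @ 3.0800
    (3,7) via y @ 3.6950
    (3,8) via y @ 4.8497  # hit
  → r_4 = 4.8497

ranges = [0.5312, 0.9200, 1.7782, 4.8497]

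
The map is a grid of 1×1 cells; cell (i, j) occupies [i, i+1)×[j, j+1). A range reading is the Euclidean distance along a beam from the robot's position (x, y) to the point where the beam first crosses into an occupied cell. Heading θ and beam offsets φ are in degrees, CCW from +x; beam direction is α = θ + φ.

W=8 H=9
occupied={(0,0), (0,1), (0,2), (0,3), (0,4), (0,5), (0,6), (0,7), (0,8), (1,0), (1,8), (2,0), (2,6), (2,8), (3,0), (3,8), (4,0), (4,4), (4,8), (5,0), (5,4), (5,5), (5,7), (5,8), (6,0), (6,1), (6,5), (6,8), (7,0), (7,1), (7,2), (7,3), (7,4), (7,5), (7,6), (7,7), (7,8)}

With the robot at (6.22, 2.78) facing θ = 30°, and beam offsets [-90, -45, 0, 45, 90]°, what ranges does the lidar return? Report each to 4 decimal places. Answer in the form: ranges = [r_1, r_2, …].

beam 1: φ=-90°, α=300°
  direction (0.5000, -0.8660); cell (6,2); t to first gridline: x 1.5600, y 0.9007 (then +2.0000 / +1.1547)
    (6,1) via y @ 0.9007  # hit
  → r_1 = 0.9007
beam 2: φ=-45°, α=345°
  direction (0.9659, -0.2588); cell (6,2); t to first gridline: x 0.8075, y 3.0137 (then +1.0353 / +3.8637)
    (7,2) via x @ 0.8075  # hit
  → r_2 = 0.8075
beam 3: φ=0°, α=30°
  direction (0.8660, 0.5000); cell (6,2); t to first gridline: x 0.9007, y 0.4400 (then +1.1547 / +2.0000)
    (6,3) via y @ 0.4400
    (7,3) via x @ 0.9007  # hit
  → r_3 = 0.9007
beam 4: φ=45°, α=75°
  direction (0.2588, 0.9659); cell (6,2); t to first gridline: x 3.0137, y 0.2278 (then +3.8637 / +1.0353)
    (6,3) via y @ 0.2278
    (6,4) via y @ 1.2630
    (6,5) via y @ 2.2983  # hit
  → r_4 = 2.2983
beam 5: φ=90°, α=120°
  direction (-0.5000, 0.8660); cell (6,2); t to first gridline: x 0.4400, y 0.2540 (then +2.0000 / +1.1547)
    (6,3) via y @ 0.2540
    (5,3) via x @ 0.4400
    (5,4) via y @ 1.4087  # hit
  → r_5 = 1.4087

ranges = [0.9007, 0.8075, 0.9007, 2.2983, 1.4087]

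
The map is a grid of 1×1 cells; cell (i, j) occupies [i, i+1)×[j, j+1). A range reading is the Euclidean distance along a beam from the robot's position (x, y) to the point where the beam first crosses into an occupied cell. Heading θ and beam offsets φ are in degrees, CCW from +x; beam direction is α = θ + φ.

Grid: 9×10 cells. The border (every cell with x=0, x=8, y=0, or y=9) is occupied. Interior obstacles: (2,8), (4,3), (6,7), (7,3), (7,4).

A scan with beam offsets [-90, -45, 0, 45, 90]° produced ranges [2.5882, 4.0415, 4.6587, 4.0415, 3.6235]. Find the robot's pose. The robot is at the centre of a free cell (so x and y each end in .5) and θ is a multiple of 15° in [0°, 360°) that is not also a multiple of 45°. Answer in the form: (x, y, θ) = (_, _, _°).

(x, y, θ) = (4.5, 4.5, 75°)

The pose lattice has 51·16 = 816 candidates. Test each by forward raycasting.
  (2.5, 1.5, 75°): beam 1 = 1.9319 ≠ 2.5882 ✗
  (6.5, 2.5, 330°): beam 1 = 1.7321 ≠ 2.5882 ✗
  (7.5, 6.5, 300°): beam 1 = 7.5056 ≠ 2.5882 ✗
  (6.5, 6.5, 150°): beam 1 = 0.5774 ≠ 2.5882 ✗
  …
  (4.5, 4.5, 75°): r_1=2.5882, r_2=4.0415, r_3=4.6587, r_4=4.0415, r_5=3.6235 — all match ✓
No second candidate reproduces the full scan.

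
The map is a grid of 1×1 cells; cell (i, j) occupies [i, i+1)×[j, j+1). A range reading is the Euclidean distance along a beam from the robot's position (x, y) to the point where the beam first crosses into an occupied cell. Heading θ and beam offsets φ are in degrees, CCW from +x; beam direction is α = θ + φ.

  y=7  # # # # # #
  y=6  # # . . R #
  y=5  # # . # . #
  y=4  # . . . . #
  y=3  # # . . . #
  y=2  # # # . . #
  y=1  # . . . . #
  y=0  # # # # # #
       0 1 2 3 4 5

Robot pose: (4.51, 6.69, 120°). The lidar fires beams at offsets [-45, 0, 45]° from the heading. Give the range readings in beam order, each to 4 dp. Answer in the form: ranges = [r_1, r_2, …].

beam 1: φ=-45°, α=75°
  dir = (cos 75°, sin 75°) = (0.2588, 0.9659); from cell (4,6)
  next x-line at t=1.8932, next y-line at t=0.3209; Δt_x=3.8637, Δt_y=1.0353
    y: enter (4,7) at t=0.3209 ← occupied
  → r_1 = 0.3209
beam 2: φ=0°, α=120°
  dir = (cos 120°, sin 120°) = (-0.5000, 0.8660); from cell (4,6)
  next x-line at t=1.0200, next y-line at t=0.3580; Δt_x=2.0000, Δt_y=1.1547
    y: enter (4,7) at t=0.3580 ← occupied
  → r_2 = 0.3580
beam 3: φ=45°, α=165°
  dir = (cos 165°, sin 165°) = (-0.9659, 0.2588); from cell (4,6)
  next x-line at t=0.5280, next y-line at t=1.1977; Δt_x=1.0353, Δt_y=3.8637
    x: enter (3,6) at t=0.5280
    y: enter (3,7) at t=1.1977 ← occupied
  → r_3 = 1.1977

ranges = [0.3209, 0.3580, 1.1977]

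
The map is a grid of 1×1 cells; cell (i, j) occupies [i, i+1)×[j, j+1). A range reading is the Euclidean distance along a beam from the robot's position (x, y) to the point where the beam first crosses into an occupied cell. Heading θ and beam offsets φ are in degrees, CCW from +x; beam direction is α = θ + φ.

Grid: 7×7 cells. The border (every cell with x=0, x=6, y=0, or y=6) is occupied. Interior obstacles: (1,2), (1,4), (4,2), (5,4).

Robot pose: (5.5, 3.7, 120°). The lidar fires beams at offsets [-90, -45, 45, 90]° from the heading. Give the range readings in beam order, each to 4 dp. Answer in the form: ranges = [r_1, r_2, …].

ranges = [0.5774, 0.3106, 3.6235, 1.4000]

beam 1: φ=-90°, α=30°
  cosα=0.8660 sinα=0.5000 | (5,3) | tMaxX 0.5774 tMaxY 0.6000 | tΔX 1.1547 tΔY 2.0000
    t=0.5774 [x] (6,3) — stop
  → r_1 = 0.5774
beam 2: φ=-45°, α=75°
  cosα=0.2588 sinα=0.9659 | (5,3) | tMaxX 1.9319 tMaxY 0.3106 | tΔX 3.8637 tΔY 1.0353
    t=0.3106 [y] (5,4) — stop
  → r_2 = 0.3106
beam 3: φ=45°, α=165°
  cosα=-0.9659 sinα=0.2588 | (5,3) | tMaxX 0.5176 tMaxY 1.1591 | tΔX 1.0353 tΔY 3.8637
    t=0.5176 [x] (4,3)
    t=1.1591 [y] (4,4)
    t=1.5529 [x] (3,4)
    t=2.5882 [x] (2,4)
    t=3.6235 [x] (1,4) — stop
  → r_3 = 3.6235
beam 4: φ=90°, α=210°
  cosα=-0.8660 sinα=-0.5000 | (5,3) | tMaxX 0.5774 tMaxY 1.4000 | tΔX 1.1547 tΔY 2.0000
    t=0.5774 [x] (4,3)
    t=1.4000 [y] (4,2) — stop
  → r_4 = 1.4000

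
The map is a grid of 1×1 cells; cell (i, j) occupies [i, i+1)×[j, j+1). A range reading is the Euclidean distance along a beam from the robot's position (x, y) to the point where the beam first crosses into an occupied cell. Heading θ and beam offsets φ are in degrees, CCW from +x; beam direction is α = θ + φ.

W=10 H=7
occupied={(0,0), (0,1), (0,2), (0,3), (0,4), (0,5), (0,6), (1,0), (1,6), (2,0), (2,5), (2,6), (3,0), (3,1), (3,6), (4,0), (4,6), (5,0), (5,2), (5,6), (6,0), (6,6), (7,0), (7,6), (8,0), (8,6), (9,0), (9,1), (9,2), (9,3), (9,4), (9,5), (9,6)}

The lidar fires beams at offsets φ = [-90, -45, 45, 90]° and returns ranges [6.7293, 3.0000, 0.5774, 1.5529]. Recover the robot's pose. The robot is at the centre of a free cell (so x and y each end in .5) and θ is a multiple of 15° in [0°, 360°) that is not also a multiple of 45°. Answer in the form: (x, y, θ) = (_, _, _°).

The pose lattice has 37·16 = 592 candidates. Test each by forward raycasting.
  (1.5, 2.5, 210°): beam 1 = 1.0000 ≠ 6.7293 ✗
  (7.5, 5.5, 75°): beam 1 = 1.5529 ≠ 6.7293 ✗
  (1.5, 2.5, 120°): beam 1 = 7.0000 ≠ 6.7293 ✗
  (8.5, 4.5, 210°): beam 1 = 1.7321 ≠ 6.7293 ✗
  (4.5, 4.5, 105°): beam 1 = 4.6587 ≠ 6.7293 ✗
  …
  (2.5, 4.5, 75°): r_1=6.7293, r_2=3.0000, r_3=0.5774, r_4=1.5529 — all match ✓
No second candidate reproduces the full scan.

(x, y, θ) = (2.5, 4.5, 75°)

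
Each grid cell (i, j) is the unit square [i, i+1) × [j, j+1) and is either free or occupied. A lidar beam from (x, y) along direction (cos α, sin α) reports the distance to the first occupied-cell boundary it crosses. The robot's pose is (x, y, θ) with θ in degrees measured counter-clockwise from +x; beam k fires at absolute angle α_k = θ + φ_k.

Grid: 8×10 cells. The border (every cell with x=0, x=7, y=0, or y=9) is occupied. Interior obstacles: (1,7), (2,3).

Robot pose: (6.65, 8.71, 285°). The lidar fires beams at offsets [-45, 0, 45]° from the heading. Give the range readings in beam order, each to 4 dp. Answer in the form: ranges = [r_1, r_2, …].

beam 1: φ=-45°, α=240°
  direction (-0.5000, -0.8660); cell (6,8); t to first gridline: x 1.3000, y 0.8198 (then +2.0000 / +1.1547)
    (6,7) via y @ 0.8198
    (5,7) via x @ 1.3000
    (5,6) via y @ 1.9745
    (5,5) via y @ 3.1292
    (4,5) via x @ 3.3000
    (4,4) via y @ 4.2839
    (3,4) via x @ 5.3000
    (3,3) via y @ 5.4386
    (3,2) via y @ 6.5933
    (2,2) via x @ 7.3000
    (2,1) via y @ 7.7480
    (2,0) via y @ 8.9027  # hit
  → r_1 = 8.9027
beam 2: φ=0°, α=285°
  direction (0.2588, -0.9659); cell (6,8); t to first gridline: x 1.3523, y 0.7350 (then +3.8637 / +1.0353)
    (6,7) via y @ 0.7350
    (7,7) via x @ 1.3523  # hit
  → r_2 = 1.3523
beam 3: φ=45°, α=330°
  direction (0.8660, -0.5000); cell (6,8); t to first gridline: x 0.4041, y 1.4200 (then +1.1547 / +2.0000)
    (7,8) via x @ 0.4041  # hit
  → r_3 = 0.4041

ranges = [8.9027, 1.3523, 0.4041]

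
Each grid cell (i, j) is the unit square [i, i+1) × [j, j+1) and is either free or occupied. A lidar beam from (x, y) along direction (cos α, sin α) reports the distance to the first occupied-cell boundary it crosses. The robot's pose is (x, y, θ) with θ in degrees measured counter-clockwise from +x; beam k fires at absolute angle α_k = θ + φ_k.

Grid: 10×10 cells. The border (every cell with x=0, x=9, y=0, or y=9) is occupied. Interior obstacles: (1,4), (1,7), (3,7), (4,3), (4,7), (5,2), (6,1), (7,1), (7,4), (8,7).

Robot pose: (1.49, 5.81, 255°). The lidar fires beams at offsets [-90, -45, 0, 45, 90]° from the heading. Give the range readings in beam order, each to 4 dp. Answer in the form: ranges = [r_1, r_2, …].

ranges = [0.5073, 0.5658, 0.8386, 0.9353, 5.7044]

beam 1: φ=-90°, α=165°
  direction (-0.9659, 0.2588); cell (1,5); t to first gridline: x 0.5073, y 0.7341 (then +1.0353 / +3.8637)
    (0,5) via x @ 0.5073  # hit
  → r_1 = 0.5073
beam 2: φ=-45°, α=210°
  direction (-0.8660, -0.5000); cell (1,5); t to first gridline: x 0.5658, y 1.6200 (then +1.1547 / +2.0000)
    (0,5) via x @ 0.5658  # hit
  → r_2 = 0.5658
beam 3: φ=0°, α=255°
  direction (-0.2588, -0.9659); cell (1,5); t to first gridline: x 1.8932, y 0.8386 (then +3.8637 / +1.0353)
    (1,4) via y @ 0.8386  # hit
  → r_3 = 0.8386
beam 4: φ=45°, α=300°
  direction (0.5000, -0.8660); cell (1,5); t to first gridline: x 1.0200, y 0.9353 (then +2.0000 / +1.1547)
    (1,4) via y @ 0.9353  # hit
  → r_4 = 0.9353
beam 5: φ=90°, α=345°
  direction (0.9659, -0.2588); cell (1,5); t to first gridline: x 0.5280, y 3.1296 (then +1.0353 / +3.8637)
    (2,5) via x @ 0.5280
    (3,5) via x @ 1.5633
    (4,5) via x @ 2.5985
    (4,4) via y @ 3.1296
    (5,4) via x @ 3.6338
    (6,4) via x @ 4.6691
    (7,4) via x @ 5.7044  # hit
  → r_5 = 5.7044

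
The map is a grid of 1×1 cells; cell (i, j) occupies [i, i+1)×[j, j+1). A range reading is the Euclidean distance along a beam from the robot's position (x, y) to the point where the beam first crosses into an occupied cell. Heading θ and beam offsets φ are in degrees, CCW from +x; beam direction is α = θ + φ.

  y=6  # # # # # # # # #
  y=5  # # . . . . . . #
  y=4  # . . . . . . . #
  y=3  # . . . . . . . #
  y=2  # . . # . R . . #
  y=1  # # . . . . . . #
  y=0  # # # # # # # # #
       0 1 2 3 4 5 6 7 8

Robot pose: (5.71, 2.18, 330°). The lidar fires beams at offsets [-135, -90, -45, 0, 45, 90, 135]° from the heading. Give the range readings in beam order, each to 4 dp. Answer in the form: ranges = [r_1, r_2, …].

ranges = [3.8409, 1.3625, 1.2216, 2.3600, 2.3708, 4.4110, 3.9548]

beam 1: φ=-135°, α=195°
  d=(-0.9659,-0.2588)  start (5,2)  tX=0.7350 tY=0.6955  stride 1/|dx|=1.0353 1/|dy|=3.8637
    cross y-line → (5,1), t=0.6955
    cross x-line → (4,1), t=0.7350
    cross x-line → (3,1), t=1.7703
    cross x-line → (2,1), t=2.8056
    cross x-line → (1,1), t=3.8409 (wall)
  → r_1 = 3.8409
beam 2: φ=-90°, α=240°
  d=(-0.5000,-0.8660)  start (5,2)  tX=1.4200 tY=0.2078  stride 1/|dx|=2.0000 1/|dy|=1.1547
    cross y-line → (5,1), t=0.2078
    cross y-line → (5,0), t=1.3625 (wall)
  → r_2 = 1.3625
beam 3: φ=-45°, α=285°
  d=(0.2588,-0.9659)  start (5,2)  tX=1.1205 tY=0.1863  stride 1/|dx|=3.8637 1/|dy|=1.0353
    cross y-line → (5,1), t=0.1863
    cross x-line → (6,1), t=1.1205
    cross y-line → (6,0), t=1.2216 (wall)
  → r_3 = 1.2216
beam 4: φ=0°, α=330°
  d=(0.8660,-0.5000)  start (5,2)  tX=0.3349 tY=0.3600  stride 1/|dx|=1.1547 1/|dy|=2.0000
    cross x-line → (6,2), t=0.3349
    cross y-line → (6,1), t=0.3600
    cross x-line → (7,1), t=1.4896
    cross y-line → (7,0), t=2.3600 (wall)
  → r_4 = 2.3600
beam 5: φ=45°, α=15°
  d=(0.9659,0.2588)  start (5,2)  tX=0.3002 tY=3.1682  stride 1/|dx|=1.0353 1/|dy|=3.8637
    cross x-line → (6,2), t=0.3002
    cross x-line → (7,2), t=1.3355
    cross x-line → (8,2), t=2.3708 (wall)
  → r_5 = 2.3708
beam 6: φ=90°, α=60°
  d=(0.5000,0.8660)  start (5,2)  tX=0.5800 tY=0.9469  stride 1/|dx|=2.0000 1/|dy|=1.1547
    cross x-line → (6,2), t=0.5800
    cross y-line → (6,3), t=0.9469
    cross y-line → (6,4), t=2.1016
    cross x-line → (7,4), t=2.5800
    cross y-line → (7,5), t=3.2563
    cross y-line → (7,6), t=4.4110 (wall)
  → r_6 = 4.4110
beam 7: φ=135°, α=105°
  d=(-0.2588,0.9659)  start (5,2)  tX=2.7432 tY=0.8489  stride 1/|dx|=3.8637 1/|dy|=1.0353
    cross y-line → (5,3), t=0.8489
    cross y-line → (5,4), t=1.8842
    cross x-line → (4,4), t=2.7432
    cross y-line → (4,5), t=2.9195
    cross y-line → (4,6), t=3.9548 (wall)
  → r_7 = 3.9548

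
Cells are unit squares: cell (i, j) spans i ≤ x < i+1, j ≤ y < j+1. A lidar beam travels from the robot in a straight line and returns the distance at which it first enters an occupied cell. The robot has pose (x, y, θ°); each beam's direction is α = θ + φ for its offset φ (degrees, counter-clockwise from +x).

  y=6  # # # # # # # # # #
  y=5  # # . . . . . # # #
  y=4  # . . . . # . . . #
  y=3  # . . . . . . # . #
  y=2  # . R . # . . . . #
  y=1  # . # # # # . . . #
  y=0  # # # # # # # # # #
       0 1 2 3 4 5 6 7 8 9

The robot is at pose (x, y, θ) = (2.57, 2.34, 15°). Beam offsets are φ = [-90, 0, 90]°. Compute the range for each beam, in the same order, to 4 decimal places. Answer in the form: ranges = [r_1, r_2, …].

ranges = [0.3520, 1.4804, 2.7538]

beam 1: φ=-90°, α=285°
  cosα=0.2588 sinα=-0.9659 | (2,2) | tMaxX 1.6614 tMaxY 0.3520 | tΔX 3.8637 tΔY 1.0353
    t=0.3520 [y] (2,1) — stop
  → r_1 = 0.3520
beam 2: φ=0°, α=15°
  cosα=0.9659 sinα=0.2588 | (2,2) | tMaxX 0.4452 tMaxY 2.5500 | tΔX 1.0353 tΔY 3.8637
    t=0.4452 [x] (3,2)
    t=1.4804 [x] (4,2) — stop
  → r_2 = 1.4804
beam 3: φ=90°, α=105°
  cosα=-0.2588 sinα=0.9659 | (2,2) | tMaxX 2.2023 tMaxY 0.6833 | tΔX 3.8637 tΔY 1.0353
    t=0.6833 [y] (2,3)
    t=1.7186 [y] (2,4)
    t=2.2023 [x] (1,4)
    t=2.7538 [y] (1,5) — stop
  → r_3 = 2.7538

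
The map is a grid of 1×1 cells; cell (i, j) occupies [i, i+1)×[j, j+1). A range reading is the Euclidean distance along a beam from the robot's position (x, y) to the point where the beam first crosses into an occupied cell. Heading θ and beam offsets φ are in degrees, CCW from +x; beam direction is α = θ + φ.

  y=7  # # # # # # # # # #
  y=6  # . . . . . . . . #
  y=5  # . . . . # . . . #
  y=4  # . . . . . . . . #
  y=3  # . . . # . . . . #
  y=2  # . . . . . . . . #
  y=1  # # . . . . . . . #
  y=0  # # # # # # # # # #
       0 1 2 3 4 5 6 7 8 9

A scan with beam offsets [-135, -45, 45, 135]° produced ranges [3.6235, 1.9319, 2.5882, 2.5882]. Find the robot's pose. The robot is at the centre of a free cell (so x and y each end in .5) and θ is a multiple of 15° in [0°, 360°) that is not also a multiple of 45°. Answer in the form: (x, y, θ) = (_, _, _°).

The pose lattice has 45·16 = 720 candidates. Test each by forward raycasting.
  (6.5, 6.5, 60°): beam 1 = 5.6940 ≠ 3.6235 ✗
  (5.5, 3.5, 105°): beam 1 = 4.0415 ≠ 3.6235 ✗
  (4.5, 4.5, 75°): beam 1 = 0.5774 ≠ 3.6235 ✗
  (7.5, 4.5, 165°): beam 1 = 1.7321 ≠ 3.6235 ✗
  (2.5, 5.5, 75°): beam 1 = 5.1962 ≠ 3.6235 ✗
  …
  (3.5, 4.5, 60°): r_1=3.6235, r_2=1.9319, r_3=2.5882, r_4=2.5882 — all match ✓
Unique over the lattice → pose = (3.5, 4.5, 60°).

(x, y, θ) = (3.5, 4.5, 60°)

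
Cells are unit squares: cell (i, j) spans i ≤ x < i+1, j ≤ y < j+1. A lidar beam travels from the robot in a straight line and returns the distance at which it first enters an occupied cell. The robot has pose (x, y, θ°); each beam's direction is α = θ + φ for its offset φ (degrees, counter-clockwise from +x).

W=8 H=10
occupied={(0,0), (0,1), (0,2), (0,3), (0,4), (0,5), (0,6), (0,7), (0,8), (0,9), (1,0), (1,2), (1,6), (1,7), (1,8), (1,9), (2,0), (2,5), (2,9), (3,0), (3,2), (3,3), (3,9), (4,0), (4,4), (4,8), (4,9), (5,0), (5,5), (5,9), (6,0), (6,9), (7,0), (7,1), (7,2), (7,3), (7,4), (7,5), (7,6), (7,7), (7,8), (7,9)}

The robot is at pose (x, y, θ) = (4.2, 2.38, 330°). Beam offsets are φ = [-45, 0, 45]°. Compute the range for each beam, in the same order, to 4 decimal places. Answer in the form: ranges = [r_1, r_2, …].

ranges = [1.4287, 2.7600, 2.8988]

beam 1: φ=-45°, α=285°
  d=(0.2588,-0.9659)  start (4,2)  tX=3.0910 tY=0.3934  stride 1/|dx|=3.8637 1/|dy|=1.0353
    cross y-line → (4,1), t=0.3934
    cross y-line → (4,0), t=1.4287 (wall)
  → r_1 = 1.4287
beam 2: φ=0°, α=330°
  d=(0.8660,-0.5000)  start (4,2)  tX=0.9238 tY=0.7600  stride 1/|dx|=1.1547 1/|dy|=2.0000
    cross y-line → (4,1), t=0.7600
    cross x-line → (5,1), t=0.9238
    cross x-line → (6,1), t=2.0785
    cross y-line → (6,0), t=2.7600 (wall)
  → r_2 = 2.7600
beam 3: φ=45°, α=15°
  d=(0.9659,0.2588)  start (4,2)  tX=0.8282 tY=2.3955  stride 1/|dx|=1.0353 1/|dy|=3.8637
    cross x-line → (5,2), t=0.8282
    cross x-line → (6,2), t=1.8635
    cross y-line → (6,3), t=2.3955
    cross x-line → (7,3), t=2.8988 (wall)
  → r_3 = 2.8988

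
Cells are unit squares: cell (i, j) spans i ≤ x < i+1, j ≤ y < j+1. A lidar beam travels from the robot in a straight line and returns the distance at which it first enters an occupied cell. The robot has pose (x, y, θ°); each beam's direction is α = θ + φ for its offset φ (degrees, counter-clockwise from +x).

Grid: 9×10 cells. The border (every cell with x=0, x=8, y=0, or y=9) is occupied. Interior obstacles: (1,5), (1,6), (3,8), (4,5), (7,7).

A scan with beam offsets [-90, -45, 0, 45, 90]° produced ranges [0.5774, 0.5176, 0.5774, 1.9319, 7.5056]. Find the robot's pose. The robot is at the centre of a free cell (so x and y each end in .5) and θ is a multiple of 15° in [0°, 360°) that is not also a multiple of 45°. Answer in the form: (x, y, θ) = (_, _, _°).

(x, y, θ) = (1.5, 1.5, 300°)

The pose lattice has 51·16 = 816 candidates. Test each by forward raycasting.
  (4.5, 3.5, 30°): beam 1 = 2.8868 ≠ 0.5774 ✗
  (5.5, 6.5, 60°): beam 1 = 2.8868 ≠ 0.5774 ✗
  (4.5, 4.5, 255°): beam 1 = 2.5882 ≠ 0.5774 ✗
  (4.5, 2.5, 30°): beam 1 = 1.7321 ≠ 0.5774 ✗
  (5.5, 7.5, 285°): beam 1 = 3.6235 ≠ 0.5774 ✗
  …
  (1.5, 1.5, 300°): r_1=0.5774, r_2=0.5176, r_3=0.5774, r_4=1.9319, r_5=7.5056 — all match ✓
Unique over the lattice → pose = (1.5, 1.5, 300°).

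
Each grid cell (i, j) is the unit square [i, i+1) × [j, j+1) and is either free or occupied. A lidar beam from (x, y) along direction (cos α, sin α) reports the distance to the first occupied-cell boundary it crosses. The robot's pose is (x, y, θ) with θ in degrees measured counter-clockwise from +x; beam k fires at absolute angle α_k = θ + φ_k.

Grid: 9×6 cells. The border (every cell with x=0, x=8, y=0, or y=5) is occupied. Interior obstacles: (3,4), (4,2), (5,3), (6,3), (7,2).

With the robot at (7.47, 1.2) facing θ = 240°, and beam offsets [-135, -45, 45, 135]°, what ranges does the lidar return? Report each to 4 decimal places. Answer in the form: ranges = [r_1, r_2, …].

ranges = [0.8282, 0.7727, 0.2071, 0.5487]

beam 1: φ=-135°, α=105°
  direction (-0.2588, 0.9659); cell (7,1); t to first gridline: x 1.8159, y 0.8282 (then +3.8637 / +1.0353)
    (7,2) via y @ 0.8282  # hit
  → r_1 = 0.8282
beam 2: φ=-45°, α=195°
  direction (-0.9659, -0.2588); cell (7,1); t to first gridline: x 0.4866, y 0.7727 (then +1.0353 / +3.8637)
    (6,1) via x @ 0.4866
    (6,0) via y @ 0.7727  # hit
  → r_2 = 0.7727
beam 3: φ=45°, α=285°
  direction (0.2588, -0.9659); cell (7,1); t to first gridline: x 2.0478, y 0.2071 (then +3.8637 / +1.0353)
    (7,0) via y @ 0.2071  # hit
  → r_3 = 0.2071
beam 4: φ=135°, α=15°
  direction (0.9659, 0.2588); cell (7,1); t to first gridline: x 0.5487, y 3.0910 (then +1.0353 / +3.8637)
    (8,1) via x @ 0.5487  # hit
  → r_4 = 0.5487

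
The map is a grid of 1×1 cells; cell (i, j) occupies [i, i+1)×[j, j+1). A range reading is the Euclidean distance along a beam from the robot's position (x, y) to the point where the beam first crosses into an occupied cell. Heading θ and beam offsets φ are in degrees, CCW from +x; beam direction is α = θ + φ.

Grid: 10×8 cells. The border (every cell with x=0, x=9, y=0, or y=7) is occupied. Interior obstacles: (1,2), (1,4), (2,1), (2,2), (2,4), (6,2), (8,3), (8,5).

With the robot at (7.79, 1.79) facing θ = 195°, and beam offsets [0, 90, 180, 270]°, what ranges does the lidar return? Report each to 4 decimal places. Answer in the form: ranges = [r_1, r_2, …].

ranges = [3.0523, 0.8179, 1.2527, 5.3938]

beam 1: φ=0°, α=195°
  cosα=-0.9659 sinα=-0.2588 | (7,1) | tMaxX 0.8179 tMaxY 3.0523 | tΔX 1.0353 tΔY 3.8637
    t=0.8179 [x] (6,1)
    t=1.8531 [x] (5,1)
    t=2.8884 [x] (4,1)
    t=3.0523 [y] (4,0) — stop
  → r_1 = 3.0523
beam 2: φ=90°, α=285°
  cosα=0.2588 sinα=-0.9659 | (7,1) | tMaxX 0.8114 tMaxY 0.8179 | tΔX 3.8637 tΔY 1.0353
    t=0.8114 [x] (8,1)
    t=0.8179 [y] (8,0) — stop
  → r_2 = 0.8179
beam 3: φ=180°, α=15°
  cosα=0.9659 sinα=0.2588 | (7,1) | tMaxX 0.2174 tMaxY 0.8114 | tΔX 1.0353 tΔY 3.8637
    t=0.2174 [x] (8,1)
    t=0.8114 [y] (8,2)
    t=1.2527 [x] (9,2) — stop
  → r_3 = 1.2527
beam 4: φ=270°, α=105°
  cosα=-0.2588 sinα=0.9659 | (7,1) | tMaxX 3.0523 tMaxY 0.2174 | tΔX 3.8637 tΔY 1.0353
    t=0.2174 [y] (7,2)
    t=1.2527 [y] (7,3)
    t=2.2880 [y] (7,4)
    t=3.0523 [x] (6,4)
    t=3.3232 [y] (6,5)
    t=4.3585 [y] (6,6)
    t=5.3938 [y] (6,7) — stop
  → r_4 = 5.3938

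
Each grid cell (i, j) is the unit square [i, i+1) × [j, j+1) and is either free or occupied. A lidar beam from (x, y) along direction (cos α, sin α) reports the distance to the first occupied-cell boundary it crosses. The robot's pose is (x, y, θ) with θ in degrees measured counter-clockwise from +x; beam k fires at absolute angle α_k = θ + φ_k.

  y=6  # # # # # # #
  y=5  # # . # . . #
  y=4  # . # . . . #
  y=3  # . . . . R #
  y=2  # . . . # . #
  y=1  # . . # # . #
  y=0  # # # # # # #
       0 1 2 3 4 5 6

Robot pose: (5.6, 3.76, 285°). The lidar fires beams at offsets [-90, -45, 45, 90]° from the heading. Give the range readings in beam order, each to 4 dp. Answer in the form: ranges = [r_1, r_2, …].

beam 1: φ=-90°, α=195°
  direction (-0.9659, -0.2588); cell (5,3); t to first gridline: x 0.6212, y 2.9364 (then +1.0353 / +3.8637)
    (4,3) via x @ 0.6212
    (3,3) via x @ 1.6564
    (2,3) via x @ 2.6917
    (2,2) via y @ 2.9364
    (1,2) via x @ 3.7270
    (0,2) via x @ 4.7623  # hit
  → r_1 = 4.7623
beam 2: φ=-45°, α=240°
  direction (-0.5000, -0.8660); cell (5,3); t to first gridline: x 1.2000, y 0.8776 (then +2.0000 / +1.1547)
    (5,2) via y @ 0.8776
    (4,2) via x @ 1.2000  # hit
  → r_2 = 1.2000
beam 3: φ=45°, α=330°
  direction (0.8660, -0.5000); cell (5,3); t to first gridline: x 0.4619, y 1.5200 (then +1.1547 / +2.0000)
    (6,3) via x @ 0.4619  # hit
  → r_3 = 0.4619
beam 4: φ=90°, α=15°
  direction (0.9659, 0.2588); cell (5,3); t to first gridline: x 0.4141, y 0.9273 (then +1.0353 / +3.8637)
    (6,3) via x @ 0.4141  # hit
  → r_4 = 0.4141

ranges = [4.7623, 1.2000, 0.4619, 0.4141]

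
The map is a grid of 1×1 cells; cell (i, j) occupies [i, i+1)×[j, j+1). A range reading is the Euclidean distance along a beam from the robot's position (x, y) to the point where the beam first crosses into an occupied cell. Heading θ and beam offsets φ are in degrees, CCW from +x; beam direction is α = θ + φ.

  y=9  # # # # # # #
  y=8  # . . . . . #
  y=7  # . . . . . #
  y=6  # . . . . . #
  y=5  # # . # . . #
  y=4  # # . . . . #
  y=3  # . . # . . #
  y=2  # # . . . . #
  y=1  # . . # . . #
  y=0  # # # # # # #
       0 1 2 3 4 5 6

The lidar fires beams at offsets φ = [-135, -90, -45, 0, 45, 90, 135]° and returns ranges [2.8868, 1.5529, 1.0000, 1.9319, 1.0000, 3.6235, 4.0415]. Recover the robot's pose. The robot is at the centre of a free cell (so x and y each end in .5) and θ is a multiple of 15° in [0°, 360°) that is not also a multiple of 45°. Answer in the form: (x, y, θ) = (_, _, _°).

(x, y, θ) = (2.5, 6.5, 255°)

The pose lattice has 34·16 = 544 candidates. Test each by forward raycasting.
  (2.5, 2.5, 300°): beam 1 = 0.5176 ≠ 2.8868 ✗
  (5.5, 6.5, 150°): beam 1 = 0.5176 ≠ 2.8868 ✗
  (2.5, 8.5, 30°): beam 1 = 2.5882 ≠ 2.8868 ✗
  …
  (2.5, 6.5, 255°): r_1=2.8868, r_2=1.5529, r_3=1.0000, r_4=1.9319, r_5=1.0000, r_6=3.6235, r_7=4.0415 — all match ✓
Unique over the lattice → pose = (2.5, 6.5, 255°).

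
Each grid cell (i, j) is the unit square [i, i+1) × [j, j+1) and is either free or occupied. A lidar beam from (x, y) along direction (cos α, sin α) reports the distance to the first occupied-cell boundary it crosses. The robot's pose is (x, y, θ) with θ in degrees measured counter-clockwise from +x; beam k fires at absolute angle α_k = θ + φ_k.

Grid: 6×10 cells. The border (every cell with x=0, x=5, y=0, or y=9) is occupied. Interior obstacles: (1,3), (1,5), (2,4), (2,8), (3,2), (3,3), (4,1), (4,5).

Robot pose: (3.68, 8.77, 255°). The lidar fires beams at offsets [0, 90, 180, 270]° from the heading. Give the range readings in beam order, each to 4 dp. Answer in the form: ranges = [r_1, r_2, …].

beam 1: φ=0°, α=255°
  cosα=-0.2588 sinα=-0.9659 | (3,8) | tMaxX 2.6273 tMaxY 0.7972 | tΔX 3.8637 tΔY 1.0353
    t=0.7972 [y] (3,7)
    t=1.8324 [y] (3,6)
    t=2.6273 [x] (2,6)
    t=2.8677 [y] (2,5)
    t=3.9030 [y] (2,4) — stop
  → r_1 = 3.9030
beam 2: φ=90°, α=345°
  cosα=0.9659 sinα=-0.2588 | (3,8) | tMaxX 0.3313 tMaxY 2.9751 | tΔX 1.0353 tΔY 3.8637
    t=0.3313 [x] (4,8)
    t=1.3666 [x] (5,8) — stop
  → r_2 = 1.3666
beam 3: φ=180°, α=75°
  cosα=0.2588 sinα=0.9659 | (3,8) | tMaxX 1.2364 tMaxY 0.2381 | tΔX 3.8637 tΔY 1.0353
    t=0.2381 [y] (3,9) — stop
  → r_3 = 0.2381
beam 4: φ=270°, α=165°
  cosα=-0.9659 sinα=0.2588 | (3,8) | tMaxX 0.7040 tMaxY 0.8887 | tΔX 1.0353 tΔY 3.8637
    t=0.7040 [x] (2,8) — stop
  → r_4 = 0.7040

ranges = [3.9030, 1.3666, 0.2381, 0.7040]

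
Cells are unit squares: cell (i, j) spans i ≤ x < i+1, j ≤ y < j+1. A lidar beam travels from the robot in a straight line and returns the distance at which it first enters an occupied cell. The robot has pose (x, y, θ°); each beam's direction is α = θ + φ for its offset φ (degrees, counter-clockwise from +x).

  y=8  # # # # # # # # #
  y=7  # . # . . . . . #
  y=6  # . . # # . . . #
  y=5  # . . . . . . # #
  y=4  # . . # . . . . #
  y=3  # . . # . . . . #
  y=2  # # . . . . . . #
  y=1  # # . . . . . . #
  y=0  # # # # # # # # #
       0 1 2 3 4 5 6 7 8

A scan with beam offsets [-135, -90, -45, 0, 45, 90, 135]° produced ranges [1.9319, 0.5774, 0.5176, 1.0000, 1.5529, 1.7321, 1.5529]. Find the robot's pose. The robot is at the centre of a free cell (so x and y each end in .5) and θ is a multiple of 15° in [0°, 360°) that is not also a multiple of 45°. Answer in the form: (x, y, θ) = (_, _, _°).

Candidates: 41 free-cell centres × 16 headings = 656 poses. Raycast each; keep the one whose scan matches to 4 dp.
  (4.5, 7.5, 15°): beam 1 = 0.5774 ≠ 1.9319 ✗
  (2.5, 4.5, 240°): beam 1 = 3.6235 ≠ 1.9319 ✗
  (5.5, 1.5, 285°): beam 1 = 5.1962 ≠ 1.9319 ✗
  (3.5, 7.5, 330°): beam 1 = 0.5176 ≠ 1.9319 ✗
  (3.5, 1.5, 330°): beam 1 = 1.5529 ≠ 1.9319 ✗
  …
  (1.5, 4.5, 240°): r_1=1.9319, r_2=0.5774, r_3=0.5176, r_4=1.0000, r_5=1.5529, r_6=1.7321, r_7=1.5529 — all match ✓
Unique over the lattice → pose = (1.5, 4.5, 240°).

(x, y, θ) = (1.5, 4.5, 240°)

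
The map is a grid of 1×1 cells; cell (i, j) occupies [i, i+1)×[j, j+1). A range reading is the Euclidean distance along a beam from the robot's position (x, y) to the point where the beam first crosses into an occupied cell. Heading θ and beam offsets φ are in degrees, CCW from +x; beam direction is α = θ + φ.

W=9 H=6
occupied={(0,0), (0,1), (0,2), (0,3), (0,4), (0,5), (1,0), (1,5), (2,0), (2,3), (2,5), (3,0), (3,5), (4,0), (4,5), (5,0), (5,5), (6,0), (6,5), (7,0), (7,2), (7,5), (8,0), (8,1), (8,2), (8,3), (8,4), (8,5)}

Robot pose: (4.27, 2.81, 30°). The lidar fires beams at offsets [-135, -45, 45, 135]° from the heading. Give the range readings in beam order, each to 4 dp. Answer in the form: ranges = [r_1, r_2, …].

ranges = [1.8738, 2.8263, 2.2673, 1.3148]

beam 1: φ=-135°, α=255°
  d=(-0.2588,-0.9659)  start (4,2)  tX=1.0432 tY=0.8386  stride 1/|dx|=3.8637 1/|dy|=1.0353
    cross y-line → (4,1), t=0.8386
    cross x-line → (3,1), t=1.0432
    cross y-line → (3,0), t=1.8738 (wall)
  → r_1 = 1.8738
beam 2: φ=-45°, α=345°
  d=(0.9659,-0.2588)  start (4,2)  tX=0.7558 tY=3.1296  stride 1/|dx|=1.0353 1/|dy|=3.8637
    cross x-line → (5,2), t=0.7558
    cross x-line → (6,2), t=1.7910
    cross x-line → (7,2), t=2.8263 (wall)
  → r_2 = 2.8263
beam 3: φ=45°, α=75°
  d=(0.2588,0.9659)  start (4,2)  tX=2.8205 tY=0.1967  stride 1/|dx|=3.8637 1/|dy|=1.0353
    cross y-line → (4,3), t=0.1967
    cross y-line → (4,4), t=1.2320
    cross y-line → (4,5), t=2.2673 (wall)
  → r_3 = 2.2673
beam 4: φ=135°, α=165°
  d=(-0.9659,0.2588)  start (4,2)  tX=0.2795 tY=0.7341  stride 1/|dx|=1.0353 1/|dy|=3.8637
    cross x-line → (3,2), t=0.2795
    cross y-line → (3,3), t=0.7341
    cross x-line → (2,3), t=1.3148 (wall)
  → r_4 = 1.3148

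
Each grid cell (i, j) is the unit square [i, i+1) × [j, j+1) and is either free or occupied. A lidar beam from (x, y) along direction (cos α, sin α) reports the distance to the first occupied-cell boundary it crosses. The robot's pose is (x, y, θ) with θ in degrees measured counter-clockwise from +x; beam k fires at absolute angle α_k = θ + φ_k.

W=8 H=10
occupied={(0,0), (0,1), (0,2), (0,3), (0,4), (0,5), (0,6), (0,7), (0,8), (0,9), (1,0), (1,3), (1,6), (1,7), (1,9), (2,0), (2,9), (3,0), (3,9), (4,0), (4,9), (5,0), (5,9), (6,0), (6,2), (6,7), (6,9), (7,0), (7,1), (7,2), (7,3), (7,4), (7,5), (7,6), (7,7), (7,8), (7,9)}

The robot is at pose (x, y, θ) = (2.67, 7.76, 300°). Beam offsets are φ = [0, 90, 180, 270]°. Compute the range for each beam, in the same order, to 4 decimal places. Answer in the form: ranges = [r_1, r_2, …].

beam 1: φ=0°, α=300°
  direction (0.5000, -0.8660); cell (2,7); t to first gridline: x 0.6600, y 0.8776 (then +2.0000 / +1.1547)
    (3,7) via x @ 0.6600
    (3,6) via y @ 0.8776
    (3,5) via y @ 2.0323
    (4,5) via x @ 2.6600
    (4,4) via y @ 3.1870
    (4,3) via y @ 4.3417
    (5,3) via x @ 4.6600
    (5,2) via y @ 5.4964
    (5,1) via y @ 6.6511
    (6,1) via x @ 6.6600
    (6,0) via y @ 7.8058  # hit
  → r_1 = 7.8058
beam 2: φ=90°, α=30°
  direction (0.8660, 0.5000); cell (2,7); t to first gridline: x 0.3811, y 0.4800 (then +1.1547 / +2.0000)
    (3,7) via x @ 0.3811
    (3,8) via y @ 0.4800
    (4,8) via x @ 1.5358
    (4,9) via y @ 2.4800  # hit
  → r_2 = 2.4800
beam 3: φ=180°, α=120°
  direction (-0.5000, 0.8660); cell (2,7); t to first gridline: x 1.3400, y 0.2771 (then +2.0000 / +1.1547)
    (2,8) via y @ 0.2771
    (1,8) via x @ 1.3400
    (1,9) via y @ 1.4318  # hit
  → r_3 = 1.4318
beam 4: φ=270°, α=210°
  direction (-0.8660, -0.5000); cell (2,7); t to first gridline: x 0.7736, y 1.5200 (then +1.1547 / +2.0000)
    (1,7) via x @ 0.7736  # hit
  → r_4 = 0.7736

ranges = [7.8058, 2.4800, 1.4318, 0.7736]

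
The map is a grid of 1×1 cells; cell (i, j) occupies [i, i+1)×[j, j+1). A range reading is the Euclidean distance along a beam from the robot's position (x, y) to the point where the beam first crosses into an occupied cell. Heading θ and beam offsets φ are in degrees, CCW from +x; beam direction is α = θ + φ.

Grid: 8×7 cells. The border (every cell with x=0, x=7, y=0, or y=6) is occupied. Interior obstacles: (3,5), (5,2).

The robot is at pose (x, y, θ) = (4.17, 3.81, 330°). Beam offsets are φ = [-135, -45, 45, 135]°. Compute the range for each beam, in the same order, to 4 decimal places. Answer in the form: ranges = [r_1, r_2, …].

ranges = [3.2818, 2.9091, 2.9298, 1.2320]

beam 1: φ=-135°, α=195°
  direction (-0.9659, -0.2588); cell (4,3); t to first gridline: x 0.1760, y 3.1296 (then +1.0353 / +3.8637)
    (3,3) via x @ 0.1760
    (2,3) via x @ 1.2113
    (1,3) via x @ 2.2465
    (1,2) via y @ 3.1296
    (0,2) via x @ 3.2818  # hit
  → r_1 = 3.2818
beam 2: φ=-45°, α=285°
  direction (0.2588, -0.9659); cell (4,3); t to first gridline: x 3.2069, y 0.8386 (then +3.8637 / +1.0353)
    (4,2) via y @ 0.8386
    (4,1) via y @ 1.8738
    (4,0) via y @ 2.9091  # hit
  → r_2 = 2.9091
beam 3: φ=45°, α=15°
  direction (0.9659, 0.2588); cell (4,3); t to first gridline: x 0.8593, y 0.7341 (then +1.0353 / +3.8637)
    (4,4) via y @ 0.7341
    (5,4) via x @ 0.8593
    (6,4) via x @ 1.8946
    (7,4) via x @ 2.9298  # hit
  → r_3 = 2.9298
beam 4: φ=135°, α=105°
  direction (-0.2588, 0.9659); cell (4,3); t to first gridline: x 0.6568, y 0.1967 (then +3.8637 / +1.0353)
    (4,4) via y @ 0.1967
    (3,4) via x @ 0.6568
    (3,5) via y @ 1.2320  # hit
  → r_4 = 1.2320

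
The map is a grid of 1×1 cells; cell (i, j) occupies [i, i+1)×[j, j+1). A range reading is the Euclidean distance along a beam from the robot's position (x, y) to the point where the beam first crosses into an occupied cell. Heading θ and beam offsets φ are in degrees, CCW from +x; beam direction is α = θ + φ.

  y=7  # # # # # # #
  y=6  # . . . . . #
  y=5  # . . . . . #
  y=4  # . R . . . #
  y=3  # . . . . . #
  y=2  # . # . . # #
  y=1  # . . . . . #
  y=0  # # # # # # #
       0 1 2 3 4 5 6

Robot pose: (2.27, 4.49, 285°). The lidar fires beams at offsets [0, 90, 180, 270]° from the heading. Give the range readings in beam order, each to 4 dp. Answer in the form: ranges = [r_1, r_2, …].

ranges = [1.5426, 3.8616, 2.5985, 1.3148]

beam 1: φ=0°, α=285°
  d=(0.2588,-0.9659)  start (2,4)  tX=2.8205 tY=0.5073  stride 1/|dx|=3.8637 1/|dy|=1.0353
    cross y-line → (2,3), t=0.5073
    cross y-line → (2,2), t=1.5426 (wall)
  → r_1 = 1.5426
beam 2: φ=90°, α=15°
  d=(0.9659,0.2588)  start (2,4)  tX=0.7558 tY=1.9705  stride 1/|dx|=1.0353 1/|dy|=3.8637
    cross x-line → (3,4), t=0.7558
    cross x-line → (4,4), t=1.7910
    cross y-line → (4,5), t=1.9705
    cross x-line → (5,5), t=2.8263
    cross x-line → (6,5), t=3.8616 (wall)
  → r_2 = 3.8616
beam 3: φ=180°, α=105°
  d=(-0.2588,0.9659)  start (2,4)  tX=1.0432 tY=0.5280  stride 1/|dx|=3.8637 1/|dy|=1.0353
    cross y-line → (2,5), t=0.5280
    cross x-line → (1,5), t=1.0432
    cross y-line → (1,6), t=1.5633
    cross y-line → (1,7), t=2.5985 (wall)
  → r_3 = 2.5985
beam 4: φ=270°, α=195°
  d=(-0.9659,-0.2588)  start (2,4)  tX=0.2795 tY=1.8932  stride 1/|dx|=1.0353 1/|dy|=3.8637
    cross x-line → (1,4), t=0.2795
    cross x-line → (0,4), t=1.3148 (wall)
  → r_4 = 1.3148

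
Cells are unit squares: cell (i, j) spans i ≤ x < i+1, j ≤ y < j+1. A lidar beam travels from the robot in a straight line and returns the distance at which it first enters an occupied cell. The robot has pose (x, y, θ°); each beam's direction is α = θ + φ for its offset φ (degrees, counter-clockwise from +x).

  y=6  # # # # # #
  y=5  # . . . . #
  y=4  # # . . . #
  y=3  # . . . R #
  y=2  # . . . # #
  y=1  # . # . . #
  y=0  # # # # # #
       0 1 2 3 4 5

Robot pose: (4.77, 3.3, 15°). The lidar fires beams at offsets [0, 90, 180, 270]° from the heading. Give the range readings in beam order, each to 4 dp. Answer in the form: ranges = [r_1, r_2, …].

beam 1: φ=0°, α=15°
  d=(0.9659,0.2588)  start (4,3)  tX=0.2381 tY=2.7046  stride 1/|dx|=1.0353 1/|dy|=3.8637
    cross x-line → (5,3), t=0.2381 (wall)
  → r_1 = 0.2381
beam 2: φ=90°, α=105°
  d=(-0.2588,0.9659)  start (4,3)  tX=2.9751 tY=0.7247  stride 1/|dx|=3.8637 1/|dy|=1.0353
    cross y-line → (4,4), t=0.7247
    cross y-line → (4,5), t=1.7600
    cross y-line → (4,6), t=2.7952 (wall)
  → r_2 = 2.7952
beam 3: φ=180°, α=195°
  d=(-0.9659,-0.2588)  start (4,3)  tX=0.7972 tY=1.1591  stride 1/|dx|=1.0353 1/|dy|=3.8637
    cross x-line → (3,3), t=0.7972
    cross y-line → (3,2), t=1.1591
    cross x-line → (2,2), t=1.8324
    cross x-line → (1,2), t=2.8677
    cross x-line → (0,2), t=3.9030 (wall)
  → r_3 = 3.9030
beam 4: φ=270°, α=285°
  d=(0.2588,-0.9659)  start (4,3)  tX=0.8887 tY=0.3106  stride 1/|dx|=3.8637 1/|dy|=1.0353
    cross y-line → (4,2), t=0.3106 (wall)
  → r_4 = 0.3106

ranges = [0.2381, 2.7952, 3.9030, 0.3106]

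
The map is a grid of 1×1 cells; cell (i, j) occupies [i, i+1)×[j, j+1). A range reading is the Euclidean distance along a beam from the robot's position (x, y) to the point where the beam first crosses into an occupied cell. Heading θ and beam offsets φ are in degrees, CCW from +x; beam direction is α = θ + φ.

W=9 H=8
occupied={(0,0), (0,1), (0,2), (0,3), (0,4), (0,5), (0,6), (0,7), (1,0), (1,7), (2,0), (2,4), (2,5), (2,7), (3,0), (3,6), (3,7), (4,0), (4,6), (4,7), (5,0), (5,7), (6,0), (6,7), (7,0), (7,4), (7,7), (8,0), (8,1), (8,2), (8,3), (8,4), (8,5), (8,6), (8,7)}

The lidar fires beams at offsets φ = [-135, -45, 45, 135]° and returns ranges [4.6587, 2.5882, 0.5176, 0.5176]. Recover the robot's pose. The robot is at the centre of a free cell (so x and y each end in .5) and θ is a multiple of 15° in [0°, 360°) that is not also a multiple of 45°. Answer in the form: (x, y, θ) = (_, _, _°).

(x, y, θ) = (7.5, 3.5, 300°)

Candidates: 37 free-cell centres × 16 headings = 592 poses. Raycast each; keep the one whose scan matches to 4 dp.
  (6.5, 5.5, 15°): beam 1 = 5.1962 ≠ 4.6587 ✗
  (4.5, 5.5, 210°): beam 1 = 0.5176 ≠ 4.6587 ✗
  (4.5, 2.5, 255°): beam 1 = 3.0000 ≠ 4.6587 ✗
  (7.5, 5.5, 255°): beam 1 = 1.7321 ≠ 4.6587 ✗
  (7.5, 2.5, 330°): beam 1 = 5.7956 ≠ 4.6587 ✗
  …
  (7.5, 3.5, 300°): r_1=4.6587, r_2=2.5882, r_3=0.5176, r_4=0.5176 — all match ✓
Only this pose fits every beam.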